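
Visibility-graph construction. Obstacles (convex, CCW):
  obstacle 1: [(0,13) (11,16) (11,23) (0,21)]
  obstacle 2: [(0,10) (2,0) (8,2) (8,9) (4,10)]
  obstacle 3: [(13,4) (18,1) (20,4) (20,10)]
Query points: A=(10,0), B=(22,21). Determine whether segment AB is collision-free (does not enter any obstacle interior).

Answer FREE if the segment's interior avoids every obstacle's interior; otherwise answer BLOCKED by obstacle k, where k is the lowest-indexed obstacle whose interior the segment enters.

FREE

Obstacle 1 [(0,13) (11,16) (11,23) (0,21)]:
  edge (0,13)–(11,16): clear
  edge (11,16)–(11,23): clear
  edge (11,23)–(0,21): clear
  edge (0,21)–(0,13): clear
  midpoint (16,21/2) outside
  → clear
Obstacle 2 [(0,10) (2,0) (8,2) (8,9) (4,10)]:
  edge (0,10)–(2,0): clear
  edge (2,0)–(8,2): clear
  edge (8,2)–(8,9): clear
  edge (8,9)–(4,10): clear
  edge (4,10)–(0,10): clear
  midpoint (16,21/2) outside
  → clear
Obstacle 3 [(13,4) (18,1) (20,4) (20,10)]:
  edge (13,4)–(18,1): clear
  edge (18,1)–(20,4): clear
  edge (20,4)–(20,10): clear
  edge (20,10)–(13,4): clear
  midpoint (16,21/2) outside
  → clear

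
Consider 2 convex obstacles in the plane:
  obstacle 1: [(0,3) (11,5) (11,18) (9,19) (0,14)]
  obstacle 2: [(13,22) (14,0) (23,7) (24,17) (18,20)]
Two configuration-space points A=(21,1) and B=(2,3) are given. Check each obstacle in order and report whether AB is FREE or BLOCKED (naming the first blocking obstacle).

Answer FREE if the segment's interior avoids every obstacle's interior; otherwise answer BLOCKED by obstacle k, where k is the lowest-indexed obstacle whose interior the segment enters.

Obstacle 1 [(0,3) (11,5) (11,18) (9,19) (0,14)]:
  edge (0,3)–(11,5): clear
  edge (11,5)–(11,18): clear
  edge (11,18)–(9,19): clear
  edge (9,19)–(0,14): clear
  edge (0,14)–(0,3): clear
  midpoint (23/2,2) outside
  → clear
Obstacle 2 [(13,22) (14,0) (23,7) (24,17) (18,20)]:
  edge (13,22)–(14,0): crosses AB
  edge (14,0)–(23,7): crosses AB
  edge (23,7)–(24,17): clear
  edge (24,17)–(18,20): clear
  edge (18,20)–(13,22): clear
  → BLOCKED

BLOCKED by obstacle 2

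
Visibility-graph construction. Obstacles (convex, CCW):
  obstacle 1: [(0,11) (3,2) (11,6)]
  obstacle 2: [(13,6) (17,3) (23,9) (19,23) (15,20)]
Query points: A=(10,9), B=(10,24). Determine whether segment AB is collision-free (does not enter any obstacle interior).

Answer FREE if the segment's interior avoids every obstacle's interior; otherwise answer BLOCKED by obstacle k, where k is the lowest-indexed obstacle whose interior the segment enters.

Obstacle 1 [(0,11) (3,2) (11,6)]:
  edge (0,11)–(3,2): clear
  edge (3,2)–(11,6): clear
  edge (11,6)–(0,11): clear
  midpoint (10,33/2) outside
  → clear
Obstacle 2 [(13,6) (17,3) (23,9) (19,23) (15,20)]:
  edge (13,6)–(17,3): clear
  edge (17,3)–(23,9): clear
  edge (23,9)–(19,23): clear
  edge (19,23)–(15,20): clear
  edge (15,20)–(13,6): clear
  midpoint (10,33/2) outside
  → clear

FREE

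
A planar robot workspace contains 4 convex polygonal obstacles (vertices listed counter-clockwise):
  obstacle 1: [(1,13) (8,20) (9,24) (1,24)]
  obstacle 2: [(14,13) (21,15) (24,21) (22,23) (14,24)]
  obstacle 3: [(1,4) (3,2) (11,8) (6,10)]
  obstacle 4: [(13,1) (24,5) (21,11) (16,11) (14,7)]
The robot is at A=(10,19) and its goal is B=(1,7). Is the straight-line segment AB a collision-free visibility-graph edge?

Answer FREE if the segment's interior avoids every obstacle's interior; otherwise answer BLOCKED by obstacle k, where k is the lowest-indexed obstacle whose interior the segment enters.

Obstacle 1 [(1,13) (8,20) (9,24) (1,24)]:
  edge (1,13)–(8,20): clear
  edge (8,20)–(9,24): clear
  edge (9,24)–(1,24): clear
  edge (1,24)–(1,13): clear
  midpoint (11/2,13) outside
  → clear
Obstacle 2 [(14,13) (21,15) (24,21) (22,23) (14,24)]:
  edge (14,13)–(21,15): clear
  edge (21,15)–(24,21): clear
  edge (24,21)–(22,23): clear
  edge (22,23)–(14,24): clear
  edge (14,24)–(14,13): clear
  midpoint (11/2,13) outside
  → clear
Obstacle 3 [(1,4) (3,2) (11,8) (6,10)]:
  edge (1,4)–(3,2): clear
  edge (3,2)–(11,8): clear
  edge (11,8)–(6,10): clear
  edge (6,10)–(1,4): clear
  midpoint (11/2,13) outside
  → clear
Obstacle 4 [(13,1) (24,5) (21,11) (16,11) (14,7)]:
  edge (13,1)–(24,5): clear
  edge (24,5)–(21,11): clear
  edge (21,11)–(16,11): clear
  edge (16,11)–(14,7): clear
  edge (14,7)–(13,1): clear
  midpoint (11/2,13) outside
  → clear

FREE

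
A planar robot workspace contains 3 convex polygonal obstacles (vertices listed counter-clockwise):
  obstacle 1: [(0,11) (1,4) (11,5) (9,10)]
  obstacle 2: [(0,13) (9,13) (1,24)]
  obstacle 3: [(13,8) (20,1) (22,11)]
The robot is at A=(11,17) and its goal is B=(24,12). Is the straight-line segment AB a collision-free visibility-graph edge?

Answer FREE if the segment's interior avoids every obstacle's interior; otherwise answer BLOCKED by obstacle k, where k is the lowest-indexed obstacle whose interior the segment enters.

Obstacle 1 [(0,11) (1,4) (11,5) (9,10)]:
  edge (0,11)–(1,4): clear
  edge (1,4)–(11,5): clear
  edge (11,5)–(9,10): clear
  edge (9,10)–(0,11): clear
  midpoint (35/2,29/2) outside
  → clear
Obstacle 2 [(0,13) (9,13) (1,24)]:
  edge (0,13)–(9,13): clear
  edge (9,13)–(1,24): clear
  edge (1,24)–(0,13): clear
  midpoint (35/2,29/2) outside
  → clear
Obstacle 3 [(13,8) (20,1) (22,11)]:
  edge (13,8)–(20,1): clear
  edge (20,1)–(22,11): clear
  edge (22,11)–(13,8): clear
  midpoint (35/2,29/2) outside
  → clear

FREE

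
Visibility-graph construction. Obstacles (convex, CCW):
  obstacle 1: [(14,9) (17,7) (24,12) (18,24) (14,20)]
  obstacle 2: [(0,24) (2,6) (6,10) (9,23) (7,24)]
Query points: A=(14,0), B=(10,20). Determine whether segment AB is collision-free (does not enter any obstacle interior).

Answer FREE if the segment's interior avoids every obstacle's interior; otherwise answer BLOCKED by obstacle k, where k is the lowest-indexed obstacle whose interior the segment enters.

Obstacle 1 [(14,9) (17,7) (24,12) (18,24) (14,20)]:
  edge (14,9)–(17,7): clear
  edge (17,7)–(24,12): clear
  edge (24,12)–(18,24): clear
  edge (18,24)–(14,20): clear
  edge (14,20)–(14,9): clear
  midpoint (12,10) outside
  → clear
Obstacle 2 [(0,24) (2,6) (6,10) (9,23) (7,24)]:
  edge (0,24)–(2,6): clear
  edge (2,6)–(6,10): clear
  edge (6,10)–(9,23): clear
  edge (9,23)–(7,24): clear
  edge (7,24)–(0,24): clear
  midpoint (12,10) outside
  → clear

FREE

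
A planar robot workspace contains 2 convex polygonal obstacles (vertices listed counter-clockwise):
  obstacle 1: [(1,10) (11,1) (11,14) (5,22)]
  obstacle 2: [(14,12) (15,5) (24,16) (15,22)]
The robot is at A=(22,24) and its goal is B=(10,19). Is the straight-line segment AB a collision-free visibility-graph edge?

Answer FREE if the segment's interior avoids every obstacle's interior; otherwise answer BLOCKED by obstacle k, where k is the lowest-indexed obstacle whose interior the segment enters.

Obstacle 1 [(1,10) (11,1) (11,14) (5,22)]:
  edge (1,10)–(11,1): clear
  edge (11,1)–(11,14): clear
  edge (11,14)–(5,22): clear
  edge (5,22)–(1,10): clear
  midpoint (16,43/2) outside
  → clear
Obstacle 2 [(14,12) (15,5) (24,16) (15,22)]:
  edge (14,12)–(15,5): clear
  edge (15,5)–(24,16): clear
  edge (24,16)–(15,22): crosses AB
  edge (15,22)–(14,12): crosses AB
  → BLOCKED

BLOCKED by obstacle 2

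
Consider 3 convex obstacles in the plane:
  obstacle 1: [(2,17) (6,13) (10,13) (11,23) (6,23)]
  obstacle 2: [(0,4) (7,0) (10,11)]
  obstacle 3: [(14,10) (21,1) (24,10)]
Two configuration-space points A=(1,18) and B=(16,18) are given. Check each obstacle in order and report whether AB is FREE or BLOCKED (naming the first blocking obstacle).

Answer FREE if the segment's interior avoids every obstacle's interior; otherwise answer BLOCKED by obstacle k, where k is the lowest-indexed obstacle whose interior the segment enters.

BLOCKED by obstacle 1

Obstacle 1 [(2,17) (6,13) (10,13) (11,23) (6,23)]:
  edge (2,17)–(6,13): clear
  edge (6,13)–(10,13): clear
  edge (10,13)–(11,23): crosses AB
  edge (11,23)–(6,23): clear
  edge (6,23)–(2,17): crosses AB
  → BLOCKED
Obstacle 2 [(0,4) (7,0) (10,11)]:
  edge (0,4)–(7,0): clear
  edge (7,0)–(10,11): clear
  edge (10,11)–(0,4): clear
  midpoint (17/2,18) outside
  → clear
Obstacle 3 [(14,10) (21,1) (24,10)]:
  edge (14,10)–(21,1): clear
  edge (21,1)–(24,10): clear
  edge (24,10)–(14,10): clear
  midpoint (17/2,18) outside
  → clear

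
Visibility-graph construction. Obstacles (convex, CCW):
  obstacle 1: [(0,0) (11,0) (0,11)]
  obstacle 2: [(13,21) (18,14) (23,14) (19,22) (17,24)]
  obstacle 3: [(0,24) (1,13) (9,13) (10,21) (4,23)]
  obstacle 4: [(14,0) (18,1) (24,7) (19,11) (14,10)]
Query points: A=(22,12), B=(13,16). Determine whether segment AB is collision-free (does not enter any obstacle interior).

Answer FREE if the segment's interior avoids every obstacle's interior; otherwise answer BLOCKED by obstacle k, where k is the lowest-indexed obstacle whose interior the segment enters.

FREE

Obstacle 1 [(0,0) (11,0) (0,11)]:
  edge (0,0)–(11,0): clear
  edge (11,0)–(0,11): clear
  edge (0,11)–(0,0): clear
  midpoint (35/2,14) outside
  → clear
Obstacle 2 [(13,21) (18,14) (23,14) (19,22) (17,24)]:
  edge (13,21)–(18,14): clear
  edge (18,14)–(23,14): clear
  edge (23,14)–(19,22): clear
  edge (19,22)–(17,24): clear
  edge (17,24)–(13,21): clear
  midpoint (35/2,14) outside
  → clear
Obstacle 3 [(0,24) (1,13) (9,13) (10,21) (4,23)]:
  edge (0,24)–(1,13): clear
  edge (1,13)–(9,13): clear
  edge (9,13)–(10,21): clear
  edge (10,21)–(4,23): clear
  edge (4,23)–(0,24): clear
  midpoint (35/2,14) outside
  → clear
Obstacle 4 [(14,0) (18,1) (24,7) (19,11) (14,10)]:
  edge (14,0)–(18,1): clear
  edge (18,1)–(24,7): clear
  edge (24,7)–(19,11): clear
  edge (19,11)–(14,10): clear
  edge (14,10)–(14,0): clear
  midpoint (35/2,14) outside
  → clear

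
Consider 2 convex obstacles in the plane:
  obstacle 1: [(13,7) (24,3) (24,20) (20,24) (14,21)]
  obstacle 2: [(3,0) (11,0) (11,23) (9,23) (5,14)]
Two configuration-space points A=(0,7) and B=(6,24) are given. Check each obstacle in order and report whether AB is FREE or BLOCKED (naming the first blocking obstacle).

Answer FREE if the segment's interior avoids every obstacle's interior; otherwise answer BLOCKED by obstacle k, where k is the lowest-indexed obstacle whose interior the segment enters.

Obstacle 1 [(13,7) (24,3) (24,20) (20,24) (14,21)]:
  edge (13,7)–(24,3): clear
  edge (24,3)–(24,20): clear
  edge (24,20)–(20,24): clear
  edge (20,24)–(14,21): clear
  edge (14,21)–(13,7): clear
  midpoint (3,31/2) outside
  → clear
Obstacle 2 [(3,0) (11,0) (11,23) (9,23) (5,14)]:
  edge (3,0)–(11,0): clear
  edge (11,0)–(11,23): clear
  edge (11,23)–(9,23): clear
  edge (9,23)–(5,14): clear
  edge (5,14)–(3,0): clear
  midpoint (3,31/2) outside
  → clear

FREE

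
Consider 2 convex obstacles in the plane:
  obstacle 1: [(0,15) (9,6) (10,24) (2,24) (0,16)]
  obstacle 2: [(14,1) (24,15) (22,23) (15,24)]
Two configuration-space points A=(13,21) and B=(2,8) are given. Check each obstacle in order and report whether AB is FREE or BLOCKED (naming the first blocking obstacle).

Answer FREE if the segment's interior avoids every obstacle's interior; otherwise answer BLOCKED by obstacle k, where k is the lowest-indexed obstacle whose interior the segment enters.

BLOCKED by obstacle 1

Obstacle 1 [(0,15) (9,6) (10,24) (2,24) (0,16)]:
  edge (0,15)–(9,6): crosses AB
  edge (9,6)–(10,24): crosses AB
  edge (10,24)–(2,24): clear
  edge (2,24)–(0,16): clear
  edge (0,16)–(0,15): clear
  → BLOCKED
Obstacle 2 [(14,1) (24,15) (22,23) (15,24)]:
  edge (14,1)–(24,15): clear
  edge (24,15)–(22,23): clear
  edge (22,23)–(15,24): clear
  edge (15,24)–(14,1): clear
  midpoint (15/2,29/2) outside
  → clear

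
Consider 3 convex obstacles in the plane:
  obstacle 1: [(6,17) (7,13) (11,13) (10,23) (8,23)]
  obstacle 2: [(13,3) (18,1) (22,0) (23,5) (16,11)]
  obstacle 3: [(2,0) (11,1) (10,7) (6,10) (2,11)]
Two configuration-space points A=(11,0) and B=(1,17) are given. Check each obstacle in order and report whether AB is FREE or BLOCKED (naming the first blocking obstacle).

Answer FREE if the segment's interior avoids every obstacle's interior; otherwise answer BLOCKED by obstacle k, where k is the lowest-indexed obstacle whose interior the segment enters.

Obstacle 1 [(6,17) (7,13) (11,13) (10,23) (8,23)]:
  edge (6,17)–(7,13): clear
  edge (7,13)–(11,13): clear
  edge (11,13)–(10,23): clear
  edge (10,23)–(8,23): clear
  edge (8,23)–(6,17): clear
  midpoint (6,17/2) outside
  → clear
Obstacle 2 [(13,3) (18,1) (22,0) (23,5) (16,11)]:
  edge (13,3)–(18,1): clear
  edge (18,1)–(22,0): clear
  edge (22,0)–(23,5): clear
  edge (23,5)–(16,11): clear
  edge (16,11)–(13,3): clear
  midpoint (6,17/2) outside
  → clear
Obstacle 3 [(2,0) (11,1) (10,7) (6,10) (2,11)]:
  edge (2,0)–(11,1): crosses AB
  edge (11,1)–(10,7): clear
  edge (10,7)–(6,10): clear
  edge (6,10)–(2,11): crosses AB
  edge (2,11)–(2,0): clear
  → BLOCKED

BLOCKED by obstacle 3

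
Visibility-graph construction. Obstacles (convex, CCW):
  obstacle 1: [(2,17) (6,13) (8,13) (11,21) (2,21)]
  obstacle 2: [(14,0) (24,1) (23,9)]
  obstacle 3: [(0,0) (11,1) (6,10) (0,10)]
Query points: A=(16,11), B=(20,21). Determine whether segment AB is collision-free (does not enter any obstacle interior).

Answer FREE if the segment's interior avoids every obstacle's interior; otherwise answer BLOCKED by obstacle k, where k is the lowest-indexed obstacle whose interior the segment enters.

FREE

Obstacle 1 [(2,17) (6,13) (8,13) (11,21) (2,21)]:
  edge (2,17)–(6,13): clear
  edge (6,13)–(8,13): clear
  edge (8,13)–(11,21): clear
  edge (11,21)–(2,21): clear
  edge (2,21)–(2,17): clear
  midpoint (18,16) outside
  → clear
Obstacle 2 [(14,0) (24,1) (23,9)]:
  edge (14,0)–(24,1): clear
  edge (24,1)–(23,9): clear
  edge (23,9)–(14,0): clear
  midpoint (18,16) outside
  → clear
Obstacle 3 [(0,0) (11,1) (6,10) (0,10)]:
  edge (0,0)–(11,1): clear
  edge (11,1)–(6,10): clear
  edge (6,10)–(0,10): clear
  edge (0,10)–(0,0): clear
  midpoint (18,16) outside
  → clear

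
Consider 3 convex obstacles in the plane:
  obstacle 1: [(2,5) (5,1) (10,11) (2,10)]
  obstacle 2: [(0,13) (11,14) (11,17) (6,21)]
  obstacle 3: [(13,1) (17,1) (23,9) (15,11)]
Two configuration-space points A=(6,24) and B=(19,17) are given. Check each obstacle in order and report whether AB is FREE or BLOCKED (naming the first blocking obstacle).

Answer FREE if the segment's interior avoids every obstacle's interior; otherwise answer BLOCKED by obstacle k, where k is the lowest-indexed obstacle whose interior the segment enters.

Obstacle 1 [(2,5) (5,1) (10,11) (2,10)]:
  edge (2,5)–(5,1): clear
  edge (5,1)–(10,11): clear
  edge (10,11)–(2,10): clear
  edge (2,10)–(2,5): clear
  midpoint (25/2,41/2) outside
  → clear
Obstacle 2 [(0,13) (11,14) (11,17) (6,21)]:
  edge (0,13)–(11,14): clear
  edge (11,14)–(11,17): clear
  edge (11,17)–(6,21): clear
  edge (6,21)–(0,13): clear
  midpoint (25/2,41/2) outside
  → clear
Obstacle 3 [(13,1) (17,1) (23,9) (15,11)]:
  edge (13,1)–(17,1): clear
  edge (17,1)–(23,9): clear
  edge (23,9)–(15,11): clear
  edge (15,11)–(13,1): clear
  midpoint (25/2,41/2) outside
  → clear

FREE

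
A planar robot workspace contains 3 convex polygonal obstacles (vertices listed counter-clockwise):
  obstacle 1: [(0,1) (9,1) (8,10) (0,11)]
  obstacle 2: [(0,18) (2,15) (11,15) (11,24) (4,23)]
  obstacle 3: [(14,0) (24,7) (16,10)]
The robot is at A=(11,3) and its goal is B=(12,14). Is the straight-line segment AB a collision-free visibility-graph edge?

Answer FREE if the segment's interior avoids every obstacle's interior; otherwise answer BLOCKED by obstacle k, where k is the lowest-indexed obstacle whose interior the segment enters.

Obstacle 1 [(0,1) (9,1) (8,10) (0,11)]:
  edge (0,1)–(9,1): clear
  edge (9,1)–(8,10): clear
  edge (8,10)–(0,11): clear
  edge (0,11)–(0,1): clear
  midpoint (23/2,17/2) outside
  → clear
Obstacle 2 [(0,18) (2,15) (11,15) (11,24) (4,23)]:
  edge (0,18)–(2,15): clear
  edge (2,15)–(11,15): clear
  edge (11,15)–(11,24): clear
  edge (11,24)–(4,23): clear
  edge (4,23)–(0,18): clear
  midpoint (23/2,17/2) outside
  → clear
Obstacle 3 [(14,0) (24,7) (16,10)]:
  edge (14,0)–(24,7): clear
  edge (24,7)–(16,10): clear
  edge (16,10)–(14,0): clear
  midpoint (23/2,17/2) outside
  → clear

FREE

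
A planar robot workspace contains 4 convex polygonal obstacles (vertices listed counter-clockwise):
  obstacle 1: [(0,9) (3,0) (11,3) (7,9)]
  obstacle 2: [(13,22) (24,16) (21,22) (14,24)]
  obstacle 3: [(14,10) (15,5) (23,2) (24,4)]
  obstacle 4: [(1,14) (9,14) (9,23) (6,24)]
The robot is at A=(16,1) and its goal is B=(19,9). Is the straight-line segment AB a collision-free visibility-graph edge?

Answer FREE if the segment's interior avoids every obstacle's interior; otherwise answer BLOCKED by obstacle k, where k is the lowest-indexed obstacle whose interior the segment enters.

Obstacle 1 [(0,9) (3,0) (11,3) (7,9)]:
  edge (0,9)–(3,0): clear
  edge (3,0)–(11,3): clear
  edge (11,3)–(7,9): clear
  edge (7,9)–(0,9): clear
  midpoint (35/2,5) outside
  → clear
Obstacle 2 [(13,22) (24,16) (21,22) (14,24)]:
  edge (13,22)–(24,16): clear
  edge (24,16)–(21,22): clear
  edge (21,22)–(14,24): clear
  edge (14,24)–(13,22): clear
  midpoint (35/2,5) outside
  → clear
Obstacle 3 [(14,10) (15,5) (23,2) (24,4)]:
  edge (14,10)–(15,5): clear
  edge (15,5)–(23,2): crosses AB
  edge (23,2)–(24,4): clear
  edge (24,4)–(14,10): crosses AB
  → BLOCKED
Obstacle 4 [(1,14) (9,14) (9,23) (6,24)]:
  edge (1,14)–(9,14): clear
  edge (9,14)–(9,23): clear
  edge (9,23)–(6,24): clear
  edge (6,24)–(1,14): clear
  midpoint (35/2,5) outside
  → clear

BLOCKED by obstacle 3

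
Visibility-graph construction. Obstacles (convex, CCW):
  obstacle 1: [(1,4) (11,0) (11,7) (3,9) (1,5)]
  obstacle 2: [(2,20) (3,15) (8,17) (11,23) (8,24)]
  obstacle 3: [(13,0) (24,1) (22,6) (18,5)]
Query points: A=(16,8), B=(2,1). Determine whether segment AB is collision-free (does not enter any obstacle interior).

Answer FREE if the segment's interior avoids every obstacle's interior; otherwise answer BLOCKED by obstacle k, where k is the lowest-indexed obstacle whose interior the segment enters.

Obstacle 1 [(1,4) (11,0) (11,7) (3,9) (1,5)]:
  edge (1,4)–(11,0): crosses AB
  edge (11,0)–(11,7): crosses AB
  edge (11,7)–(3,9): clear
  edge (3,9)–(1,5): clear
  edge (1,5)–(1,4): clear
  → BLOCKED
Obstacle 2 [(2,20) (3,15) (8,17) (11,23) (8,24)]:
  edge (2,20)–(3,15): clear
  edge (3,15)–(8,17): clear
  edge (8,17)–(11,23): clear
  edge (11,23)–(8,24): clear
  edge (8,24)–(2,20): clear
  midpoint (9,9/2) outside
  → clear
Obstacle 3 [(13,0) (24,1) (22,6) (18,5)]:
  edge (13,0)–(24,1): clear
  edge (24,1)–(22,6): clear
  edge (22,6)–(18,5): clear
  edge (18,5)–(13,0): clear
  midpoint (9,9/2) outside
  → clear

BLOCKED by obstacle 1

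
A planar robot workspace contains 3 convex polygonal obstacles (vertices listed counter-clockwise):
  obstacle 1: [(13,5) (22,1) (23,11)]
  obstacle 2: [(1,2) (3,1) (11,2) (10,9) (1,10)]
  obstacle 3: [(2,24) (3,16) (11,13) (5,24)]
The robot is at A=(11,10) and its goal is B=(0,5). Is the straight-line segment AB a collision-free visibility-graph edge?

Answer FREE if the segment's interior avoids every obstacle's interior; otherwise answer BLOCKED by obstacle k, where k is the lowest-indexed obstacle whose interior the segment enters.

BLOCKED by obstacle 2

Obstacle 1 [(13,5) (22,1) (23,11)]:
  edge (13,5)–(22,1): clear
  edge (22,1)–(23,11): clear
  edge (23,11)–(13,5): clear
  midpoint (11/2,15/2) outside
  → clear
Obstacle 2 [(1,2) (3,1) (11,2) (10,9) (1,10)]:
  edge (1,2)–(3,1): clear
  edge (3,1)–(11,2): clear
  edge (11,2)–(10,9): clear
  edge (10,9)–(1,10): crosses AB
  edge (1,10)–(1,2): crosses AB
  → BLOCKED
Obstacle 3 [(2,24) (3,16) (11,13) (5,24)]:
  edge (2,24)–(3,16): clear
  edge (3,16)–(11,13): clear
  edge (11,13)–(5,24): clear
  edge (5,24)–(2,24): clear
  midpoint (11/2,15/2) outside
  → clear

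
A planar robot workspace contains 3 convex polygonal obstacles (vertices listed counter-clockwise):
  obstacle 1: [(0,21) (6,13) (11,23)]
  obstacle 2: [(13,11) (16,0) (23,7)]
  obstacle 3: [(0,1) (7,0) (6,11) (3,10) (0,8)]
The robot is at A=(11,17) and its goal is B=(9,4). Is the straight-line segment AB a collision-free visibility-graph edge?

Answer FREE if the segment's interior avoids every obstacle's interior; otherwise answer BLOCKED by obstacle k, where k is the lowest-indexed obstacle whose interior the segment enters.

FREE

Obstacle 1 [(0,21) (6,13) (11,23)]:
  edge (0,21)–(6,13): clear
  edge (6,13)–(11,23): clear
  edge (11,23)–(0,21): clear
  midpoint (10,21/2) outside
  → clear
Obstacle 2 [(13,11) (16,0) (23,7)]:
  edge (13,11)–(16,0): clear
  edge (16,0)–(23,7): clear
  edge (23,7)–(13,11): clear
  midpoint (10,21/2) outside
  → clear
Obstacle 3 [(0,1) (7,0) (6,11) (3,10) (0,8)]:
  edge (0,1)–(7,0): clear
  edge (7,0)–(6,11): clear
  edge (6,11)–(3,10): clear
  edge (3,10)–(0,8): clear
  edge (0,8)–(0,1): clear
  midpoint (10,21/2) outside
  → clear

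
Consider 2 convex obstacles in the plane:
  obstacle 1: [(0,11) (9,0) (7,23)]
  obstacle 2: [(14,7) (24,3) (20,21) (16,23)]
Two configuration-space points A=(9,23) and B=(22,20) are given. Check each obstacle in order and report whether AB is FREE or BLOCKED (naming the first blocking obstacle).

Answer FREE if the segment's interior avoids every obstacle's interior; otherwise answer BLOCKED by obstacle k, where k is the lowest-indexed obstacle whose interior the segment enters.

BLOCKED by obstacle 2

Obstacle 1 [(0,11) (9,0) (7,23)]:
  edge (0,11)–(9,0): clear
  edge (9,0)–(7,23): clear
  edge (7,23)–(0,11): clear
  midpoint (31/2,43/2) outside
  → clear
Obstacle 2 [(14,7) (24,3) (20,21) (16,23)]:
  edge (14,7)–(24,3): clear
  edge (24,3)–(20,21): crosses AB
  edge (20,21)–(16,23): clear
  edge (16,23)–(14,7): crosses AB
  → BLOCKED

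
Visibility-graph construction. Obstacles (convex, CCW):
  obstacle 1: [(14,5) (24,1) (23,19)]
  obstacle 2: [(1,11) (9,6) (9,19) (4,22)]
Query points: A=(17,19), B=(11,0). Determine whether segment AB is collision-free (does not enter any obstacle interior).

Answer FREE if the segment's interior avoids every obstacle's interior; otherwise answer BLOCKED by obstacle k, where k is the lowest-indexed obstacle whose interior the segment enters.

Obstacle 1 [(14,5) (24,1) (23,19)]:
  edge (14,5)–(24,1): clear
  edge (24,1)–(23,19): clear
  edge (23,19)–(14,5): clear
  midpoint (14,19/2) outside
  → clear
Obstacle 2 [(1,11) (9,6) (9,19) (4,22)]:
  edge (1,11)–(9,6): clear
  edge (9,6)–(9,19): clear
  edge (9,19)–(4,22): clear
  edge (4,22)–(1,11): clear
  midpoint (14,19/2) outside
  → clear

FREE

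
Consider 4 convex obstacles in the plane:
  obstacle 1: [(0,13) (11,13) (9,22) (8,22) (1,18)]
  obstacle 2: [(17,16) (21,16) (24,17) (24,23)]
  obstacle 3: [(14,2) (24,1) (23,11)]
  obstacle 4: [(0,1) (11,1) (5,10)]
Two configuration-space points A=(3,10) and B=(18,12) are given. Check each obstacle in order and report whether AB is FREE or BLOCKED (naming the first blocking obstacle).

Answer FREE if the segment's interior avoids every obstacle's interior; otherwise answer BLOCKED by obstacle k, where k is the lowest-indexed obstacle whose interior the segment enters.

FREE

Obstacle 1 [(0,13) (11,13) (9,22) (8,22) (1,18)]:
  edge (0,13)–(11,13): clear
  edge (11,13)–(9,22): clear
  edge (9,22)–(8,22): clear
  edge (8,22)–(1,18): clear
  edge (1,18)–(0,13): clear
  midpoint (21/2,11) outside
  → clear
Obstacle 2 [(17,16) (21,16) (24,17) (24,23)]:
  edge (17,16)–(21,16): clear
  edge (21,16)–(24,17): clear
  edge (24,17)–(24,23): clear
  edge (24,23)–(17,16): clear
  midpoint (21/2,11) outside
  → clear
Obstacle 3 [(14,2) (24,1) (23,11)]:
  edge (14,2)–(24,1): clear
  edge (24,1)–(23,11): clear
  edge (23,11)–(14,2): clear
  midpoint (21/2,11) outside
  → clear
Obstacle 4 [(0,1) (11,1) (5,10)]:
  edge (0,1)–(11,1): clear
  edge (11,1)–(5,10): clear
  edge (5,10)–(0,1): clear
  midpoint (21/2,11) outside
  → clear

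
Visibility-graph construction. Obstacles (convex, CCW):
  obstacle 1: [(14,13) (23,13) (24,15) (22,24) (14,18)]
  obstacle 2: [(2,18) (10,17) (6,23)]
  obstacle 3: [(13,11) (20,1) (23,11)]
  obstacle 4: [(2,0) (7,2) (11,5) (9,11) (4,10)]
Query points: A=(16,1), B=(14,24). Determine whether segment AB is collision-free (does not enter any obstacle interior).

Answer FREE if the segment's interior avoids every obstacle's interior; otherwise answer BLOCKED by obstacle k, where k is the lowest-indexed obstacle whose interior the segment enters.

BLOCKED by obstacle 1

Obstacle 1 [(14,13) (23,13) (24,15) (22,24) (14,18)]:
  edge (14,13)–(23,13): crosses AB
  edge (23,13)–(24,15): clear
  edge (24,15)–(22,24): clear
  edge (22,24)–(14,18): crosses AB
  edge (14,18)–(14,13): clear
  → BLOCKED
Obstacle 2 [(2,18) (10,17) (6,23)]:
  edge (2,18)–(10,17): clear
  edge (10,17)–(6,23): clear
  edge (6,23)–(2,18): clear
  midpoint (15,25/2) outside
  → clear
Obstacle 3 [(13,11) (20,1) (23,11)]:
  edge (13,11)–(20,1): crosses AB
  edge (20,1)–(23,11): clear
  edge (23,11)–(13,11): crosses AB
  → BLOCKED
Obstacle 4 [(2,0) (7,2) (11,5) (9,11) (4,10)]:
  edge (2,0)–(7,2): clear
  edge (7,2)–(11,5): clear
  edge (11,5)–(9,11): clear
  edge (9,11)–(4,10): clear
  edge (4,10)–(2,0): clear
  midpoint (15,25/2) outside
  → clear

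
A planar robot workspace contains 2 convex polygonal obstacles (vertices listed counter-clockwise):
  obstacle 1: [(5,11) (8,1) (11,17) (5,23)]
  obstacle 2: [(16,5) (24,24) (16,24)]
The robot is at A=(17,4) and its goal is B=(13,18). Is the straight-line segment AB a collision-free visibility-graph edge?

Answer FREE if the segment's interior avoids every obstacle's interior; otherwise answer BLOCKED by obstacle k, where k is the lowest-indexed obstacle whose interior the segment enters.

BLOCKED by obstacle 2

Obstacle 1 [(5,11) (8,1) (11,17) (5,23)]:
  edge (5,11)–(8,1): clear
  edge (8,1)–(11,17): clear
  edge (11,17)–(5,23): clear
  edge (5,23)–(5,11): clear
  midpoint (15,11) outside
  → clear
Obstacle 2 [(16,5) (24,24) (16,24)]:
  edge (16,5)–(24,24): crosses AB
  edge (24,24)–(16,24): clear
  edge (16,24)–(16,5): crosses AB
  → BLOCKED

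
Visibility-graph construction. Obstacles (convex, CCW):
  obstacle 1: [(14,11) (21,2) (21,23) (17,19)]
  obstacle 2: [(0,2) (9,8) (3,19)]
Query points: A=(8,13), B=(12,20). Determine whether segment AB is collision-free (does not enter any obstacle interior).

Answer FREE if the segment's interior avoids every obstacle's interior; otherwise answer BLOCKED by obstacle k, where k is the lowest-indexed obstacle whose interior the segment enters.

Obstacle 1 [(14,11) (21,2) (21,23) (17,19)]:
  edge (14,11)–(21,2): clear
  edge (21,2)–(21,23): clear
  edge (21,23)–(17,19): clear
  edge (17,19)–(14,11): clear
  midpoint (10,33/2) outside
  → clear
Obstacle 2 [(0,2) (9,8) (3,19)]:
  edge (0,2)–(9,8): clear
  edge (9,8)–(3,19): clear
  edge (3,19)–(0,2): clear
  midpoint (10,33/2) outside
  → clear

FREE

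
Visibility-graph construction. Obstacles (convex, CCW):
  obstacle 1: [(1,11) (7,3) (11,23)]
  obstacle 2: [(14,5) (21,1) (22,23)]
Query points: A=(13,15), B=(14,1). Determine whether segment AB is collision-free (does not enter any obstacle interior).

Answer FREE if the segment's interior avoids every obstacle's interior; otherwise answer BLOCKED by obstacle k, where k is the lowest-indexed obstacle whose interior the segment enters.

Obstacle 1 [(1,11) (7,3) (11,23)]:
  edge (1,11)–(7,3): clear
  edge (7,3)–(11,23): clear
  edge (11,23)–(1,11): clear
  midpoint (27/2,8) outside
  → clear
Obstacle 2 [(14,5) (21,1) (22,23)]:
  edge (14,5)–(21,1): clear
  edge (21,1)–(22,23): clear
  edge (22,23)–(14,5): clear
  midpoint (27/2,8) outside
  → clear

FREE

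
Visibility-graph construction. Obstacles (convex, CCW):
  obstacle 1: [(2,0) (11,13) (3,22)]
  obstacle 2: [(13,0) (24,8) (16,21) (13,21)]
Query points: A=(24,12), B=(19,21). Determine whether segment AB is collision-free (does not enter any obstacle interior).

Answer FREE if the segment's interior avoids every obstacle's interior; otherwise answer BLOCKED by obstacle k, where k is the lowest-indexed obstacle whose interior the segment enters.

FREE

Obstacle 1 [(2,0) (11,13) (3,22)]:
  edge (2,0)–(11,13): clear
  edge (11,13)–(3,22): clear
  edge (3,22)–(2,0): clear
  midpoint (43/2,33/2) outside
  → clear
Obstacle 2 [(13,0) (24,8) (16,21) (13,21)]:
  edge (13,0)–(24,8): clear
  edge (24,8)–(16,21): clear
  edge (16,21)–(13,21): clear
  edge (13,21)–(13,0): clear
  midpoint (43/2,33/2) outside
  → clear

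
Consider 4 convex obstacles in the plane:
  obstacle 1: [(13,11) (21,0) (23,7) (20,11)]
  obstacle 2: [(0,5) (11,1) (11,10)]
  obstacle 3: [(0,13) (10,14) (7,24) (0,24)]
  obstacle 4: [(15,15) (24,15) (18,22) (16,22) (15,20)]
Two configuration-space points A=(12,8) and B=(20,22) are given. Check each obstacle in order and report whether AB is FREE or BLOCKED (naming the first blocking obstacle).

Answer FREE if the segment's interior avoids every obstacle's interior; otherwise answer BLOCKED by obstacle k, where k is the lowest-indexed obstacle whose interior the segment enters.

BLOCKED by obstacle 1

Obstacle 1 [(13,11) (21,0) (23,7) (20,11)]:
  edge (13,11)–(21,0): crosses AB
  edge (21,0)–(23,7): clear
  edge (23,7)–(20,11): clear
  edge (20,11)–(13,11): crosses AB
  → BLOCKED
Obstacle 2 [(0,5) (11,1) (11,10)]:
  edge (0,5)–(11,1): clear
  edge (11,1)–(11,10): clear
  edge (11,10)–(0,5): clear
  midpoint (16,15) outside
  → clear
Obstacle 3 [(0,13) (10,14) (7,24) (0,24)]:
  edge (0,13)–(10,14): clear
  edge (10,14)–(7,24): clear
  edge (7,24)–(0,24): clear
  edge (0,24)–(0,13): clear
  midpoint (16,15) outside
  → clear
Obstacle 4 [(15,15) (24,15) (18,22) (16,22) (15,20)]:
  edge (15,15)–(24,15): crosses AB
  edge (24,15)–(18,22): crosses AB
  edge (18,22)–(16,22): clear
  edge (16,22)–(15,20): clear
  edge (15,20)–(15,15): clear
  → BLOCKED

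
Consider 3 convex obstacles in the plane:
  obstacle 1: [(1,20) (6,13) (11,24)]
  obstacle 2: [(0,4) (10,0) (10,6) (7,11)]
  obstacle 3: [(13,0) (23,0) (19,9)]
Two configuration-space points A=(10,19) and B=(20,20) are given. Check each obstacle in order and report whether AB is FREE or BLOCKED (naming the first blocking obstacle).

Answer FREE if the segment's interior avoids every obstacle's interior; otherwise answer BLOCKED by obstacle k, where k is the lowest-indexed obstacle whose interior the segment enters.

FREE

Obstacle 1 [(1,20) (6,13) (11,24)]:
  edge (1,20)–(6,13): clear
  edge (6,13)–(11,24): clear
  edge (11,24)–(1,20): clear
  midpoint (15,39/2) outside
  → clear
Obstacle 2 [(0,4) (10,0) (10,6) (7,11)]:
  edge (0,4)–(10,0): clear
  edge (10,0)–(10,6): clear
  edge (10,6)–(7,11): clear
  edge (7,11)–(0,4): clear
  midpoint (15,39/2) outside
  → clear
Obstacle 3 [(13,0) (23,0) (19,9)]:
  edge (13,0)–(23,0): clear
  edge (23,0)–(19,9): clear
  edge (19,9)–(13,0): clear
  midpoint (15,39/2) outside
  → clear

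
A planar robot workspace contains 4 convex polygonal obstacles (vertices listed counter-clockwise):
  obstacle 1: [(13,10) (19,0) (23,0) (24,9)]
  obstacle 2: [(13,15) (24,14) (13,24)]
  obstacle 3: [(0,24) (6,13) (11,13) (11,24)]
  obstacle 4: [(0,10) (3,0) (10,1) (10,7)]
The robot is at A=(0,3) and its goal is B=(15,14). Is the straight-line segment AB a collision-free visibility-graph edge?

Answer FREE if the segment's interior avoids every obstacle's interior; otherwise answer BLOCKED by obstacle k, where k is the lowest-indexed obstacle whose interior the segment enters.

Obstacle 1 [(13,10) (19,0) (23,0) (24,9)]:
  edge (13,10)–(19,0): clear
  edge (19,0)–(23,0): clear
  edge (23,0)–(24,9): clear
  edge (24,9)–(13,10): clear
  midpoint (15/2,17/2) outside
  → clear
Obstacle 2 [(13,15) (24,14) (13,24)]:
  edge (13,15)–(24,14): clear
  edge (24,14)–(13,24): clear
  edge (13,24)–(13,15): clear
  midpoint (15/2,17/2) outside
  → clear
Obstacle 3 [(0,24) (6,13) (11,13) (11,24)]:
  edge (0,24)–(6,13): clear
  edge (6,13)–(11,13): clear
  edge (11,13)–(11,24): clear
  edge (11,24)–(0,24): clear
  midpoint (15/2,17/2) outside
  → clear
Obstacle 4 [(0,10) (3,0) (10,1) (10,7)]:
  edge (0,10)–(3,0): crosses AB
  edge (3,0)–(10,1): clear
  edge (10,1)–(10,7): clear
  edge (10,7)–(0,10): crosses AB
  → BLOCKED

BLOCKED by obstacle 4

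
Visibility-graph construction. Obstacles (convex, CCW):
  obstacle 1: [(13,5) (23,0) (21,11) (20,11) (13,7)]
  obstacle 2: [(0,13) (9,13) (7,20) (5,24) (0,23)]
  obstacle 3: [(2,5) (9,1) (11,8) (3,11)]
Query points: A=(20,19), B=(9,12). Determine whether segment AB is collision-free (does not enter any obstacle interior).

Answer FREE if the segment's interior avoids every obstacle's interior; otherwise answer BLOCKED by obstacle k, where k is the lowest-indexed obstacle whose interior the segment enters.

FREE

Obstacle 1 [(13,5) (23,0) (21,11) (20,11) (13,7)]:
  edge (13,5)–(23,0): clear
  edge (23,0)–(21,11): clear
  edge (21,11)–(20,11): clear
  edge (20,11)–(13,7): clear
  edge (13,7)–(13,5): clear
  midpoint (29/2,31/2) outside
  → clear
Obstacle 2 [(0,13) (9,13) (7,20) (5,24) (0,23)]:
  edge (0,13)–(9,13): clear
  edge (9,13)–(7,20): clear
  edge (7,20)–(5,24): clear
  edge (5,24)–(0,23): clear
  edge (0,23)–(0,13): clear
  midpoint (29/2,31/2) outside
  → clear
Obstacle 3 [(2,5) (9,1) (11,8) (3,11)]:
  edge (2,5)–(9,1): clear
  edge (9,1)–(11,8): clear
  edge (11,8)–(3,11): clear
  edge (3,11)–(2,5): clear
  midpoint (29/2,31/2) outside
  → clear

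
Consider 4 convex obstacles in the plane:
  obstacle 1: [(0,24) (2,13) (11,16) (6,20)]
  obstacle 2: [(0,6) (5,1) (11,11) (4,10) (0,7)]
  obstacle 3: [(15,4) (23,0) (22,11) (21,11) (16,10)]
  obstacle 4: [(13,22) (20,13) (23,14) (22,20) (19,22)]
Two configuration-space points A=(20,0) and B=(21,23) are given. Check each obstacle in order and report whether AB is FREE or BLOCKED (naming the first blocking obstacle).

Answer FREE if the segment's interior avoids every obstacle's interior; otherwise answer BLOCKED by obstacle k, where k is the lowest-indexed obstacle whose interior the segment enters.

BLOCKED by obstacle 3

Obstacle 1 [(0,24) (2,13) (11,16) (6,20)]:
  edge (0,24)–(2,13): clear
  edge (2,13)–(11,16): clear
  edge (11,16)–(6,20): clear
  edge (6,20)–(0,24): clear
  midpoint (41/2,23/2) outside
  → clear
Obstacle 2 [(0,6) (5,1) (11,11) (4,10) (0,7)]:
  edge (0,6)–(5,1): clear
  edge (5,1)–(11,11): clear
  edge (11,11)–(4,10): clear
  edge (4,10)–(0,7): clear
  edge (0,7)–(0,6): clear
  midpoint (41/2,23/2) outside
  → clear
Obstacle 3 [(15,4) (23,0) (22,11) (21,11) (16,10)]:
  edge (15,4)–(23,0): crosses AB
  edge (23,0)–(22,11): clear
  edge (22,11)–(21,11): clear
  edge (21,11)–(16,10): crosses AB
  edge (16,10)–(15,4): clear
  → BLOCKED
Obstacle 4 [(13,22) (20,13) (23,14) (22,20) (19,22)]:
  edge (13,22)–(20,13): clear
  edge (20,13)–(23,14): crosses AB
  edge (23,14)–(22,20): clear
  edge (22,20)–(19,22): crosses AB
  edge (19,22)–(13,22): clear
  → BLOCKED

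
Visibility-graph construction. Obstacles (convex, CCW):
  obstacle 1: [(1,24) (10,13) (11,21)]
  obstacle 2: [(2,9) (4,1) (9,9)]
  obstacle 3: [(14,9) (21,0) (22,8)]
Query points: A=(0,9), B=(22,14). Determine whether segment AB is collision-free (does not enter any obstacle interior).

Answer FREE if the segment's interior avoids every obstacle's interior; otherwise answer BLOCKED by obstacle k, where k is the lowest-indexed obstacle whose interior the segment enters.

FREE

Obstacle 1 [(1,24) (10,13) (11,21)]:
  edge (1,24)–(10,13): clear
  edge (10,13)–(11,21): clear
  edge (11,21)–(1,24): clear
  midpoint (11,23/2) outside
  → clear
Obstacle 2 [(2,9) (4,1) (9,9)]:
  edge (2,9)–(4,1): clear
  edge (4,1)–(9,9): clear
  edge (9,9)–(2,9): clear
  midpoint (11,23/2) outside
  → clear
Obstacle 3 [(14,9) (21,0) (22,8)]:
  edge (14,9)–(21,0): clear
  edge (21,0)–(22,8): clear
  edge (22,8)–(14,9): clear
  midpoint (11,23/2) outside
  → clear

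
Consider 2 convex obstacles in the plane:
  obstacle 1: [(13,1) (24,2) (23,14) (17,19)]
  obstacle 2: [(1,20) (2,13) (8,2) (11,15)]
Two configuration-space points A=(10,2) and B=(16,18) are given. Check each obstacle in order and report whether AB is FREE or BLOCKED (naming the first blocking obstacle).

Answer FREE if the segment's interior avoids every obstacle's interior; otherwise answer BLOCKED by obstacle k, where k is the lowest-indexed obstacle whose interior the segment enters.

Obstacle 1 [(13,1) (24,2) (23,14) (17,19)]:
  edge (13,1)–(24,2): clear
  edge (24,2)–(23,14): clear
  edge (23,14)–(17,19): clear
  edge (17,19)–(13,1): clear
  midpoint (13,10) outside
  → clear
Obstacle 2 [(1,20) (2,13) (8,2) (11,15)]:
  edge (1,20)–(2,13): clear
  edge (2,13)–(8,2): clear
  edge (8,2)–(11,15): clear
  edge (11,15)–(1,20): clear
  midpoint (13,10) outside
  → clear

FREE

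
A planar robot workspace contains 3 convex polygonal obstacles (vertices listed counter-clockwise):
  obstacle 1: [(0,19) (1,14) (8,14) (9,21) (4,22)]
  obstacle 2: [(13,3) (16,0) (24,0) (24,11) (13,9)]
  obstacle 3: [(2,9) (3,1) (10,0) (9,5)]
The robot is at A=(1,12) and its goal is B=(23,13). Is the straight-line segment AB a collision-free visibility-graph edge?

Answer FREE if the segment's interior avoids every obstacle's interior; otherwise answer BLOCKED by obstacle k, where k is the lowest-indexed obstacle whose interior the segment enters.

Obstacle 1 [(0,19) (1,14) (8,14) (9,21) (4,22)]:
  edge (0,19)–(1,14): clear
  edge (1,14)–(8,14): clear
  edge (8,14)–(9,21): clear
  edge (9,21)–(4,22): clear
  edge (4,22)–(0,19): clear
  midpoint (12,25/2) outside
  → clear
Obstacle 2 [(13,3) (16,0) (24,0) (24,11) (13,9)]:
  edge (13,3)–(16,0): clear
  edge (16,0)–(24,0): clear
  edge (24,0)–(24,11): clear
  edge (24,11)–(13,9): clear
  edge (13,9)–(13,3): clear
  midpoint (12,25/2) outside
  → clear
Obstacle 3 [(2,9) (3,1) (10,0) (9,5)]:
  edge (2,9)–(3,1): clear
  edge (3,1)–(10,0): clear
  edge (10,0)–(9,5): clear
  edge (9,5)–(2,9): clear
  midpoint (12,25/2) outside
  → clear

FREE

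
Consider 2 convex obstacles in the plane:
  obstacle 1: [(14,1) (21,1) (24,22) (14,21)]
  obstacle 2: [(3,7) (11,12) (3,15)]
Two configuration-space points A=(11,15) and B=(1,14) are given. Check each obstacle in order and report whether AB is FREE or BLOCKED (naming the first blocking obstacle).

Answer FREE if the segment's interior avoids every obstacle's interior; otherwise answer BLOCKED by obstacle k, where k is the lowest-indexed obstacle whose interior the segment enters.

BLOCKED by obstacle 2

Obstacle 1 [(14,1) (21,1) (24,22) (14,21)]:
  edge (14,1)–(21,1): clear
  edge (21,1)–(24,22): clear
  edge (24,22)–(14,21): clear
  edge (14,21)–(14,1): clear
  midpoint (6,29/2) outside
  → clear
Obstacle 2 [(3,7) (11,12) (3,15)]:
  edge (3,7)–(11,12): clear
  edge (11,12)–(3,15): crosses AB
  edge (3,15)–(3,7): crosses AB
  → BLOCKED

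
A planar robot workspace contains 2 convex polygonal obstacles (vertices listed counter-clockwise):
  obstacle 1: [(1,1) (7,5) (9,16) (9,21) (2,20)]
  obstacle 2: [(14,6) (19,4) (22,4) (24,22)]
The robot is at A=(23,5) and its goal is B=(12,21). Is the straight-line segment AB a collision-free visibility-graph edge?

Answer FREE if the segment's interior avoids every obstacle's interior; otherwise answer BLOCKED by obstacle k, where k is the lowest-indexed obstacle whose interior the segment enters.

BLOCKED by obstacle 2

Obstacle 1 [(1,1) (7,5) (9,16) (9,21) (2,20)]:
  edge (1,1)–(7,5): clear
  edge (7,5)–(9,16): clear
  edge (9,16)–(9,21): clear
  edge (9,21)–(2,20): clear
  edge (2,20)–(1,1): clear
  midpoint (35/2,13) outside
  → clear
Obstacle 2 [(14,6) (19,4) (22,4) (24,22)]:
  edge (14,6)–(19,4): clear
  edge (19,4)–(22,4): clear
  edge (22,4)–(24,22): crosses AB
  edge (24,22)–(14,6): crosses AB
  → BLOCKED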